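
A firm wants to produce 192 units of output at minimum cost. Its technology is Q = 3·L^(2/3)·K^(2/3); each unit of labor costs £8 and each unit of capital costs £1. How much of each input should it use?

Cost minimization requires the marginal rate of technical substitution to equal the input-price ratio: MP_L/MP_K = w/r.
Here MP_L/MP_K = (2/3)·(K/L)/(2/3) = (K/L). Setting this equal to 8/1 = 8 gives K = 8L.
Substituting into Q = 192: 3·L^(2/3)·(8L)^(2/3) = 192.
Solving, L = 8 and K = 64.

L* = 8, K* = 64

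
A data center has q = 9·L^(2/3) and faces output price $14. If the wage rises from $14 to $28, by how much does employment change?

ΔL = -189

From P·MP_L = w with MP_L = 6·L^(-1/3), the labor demand is L(w) = (84/w)^(3).
At w = 14: L = 216. At w = 28: L = 27.
ΔL = 27 − 216 = -189.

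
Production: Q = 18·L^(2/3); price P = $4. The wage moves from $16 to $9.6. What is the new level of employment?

From P·MP_L = w with MP_L = 12·L^(-1/3), the labor demand is L(w) = (48/w)^(3).
At w = 16: L = 27. At w = 9.6: L = 125.

L* = 125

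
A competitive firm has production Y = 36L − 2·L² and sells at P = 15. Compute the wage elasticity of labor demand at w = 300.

ε = -1.25

From P·MP_L = w with MP_L = 36 − 4L, labor demand is L(w) = (36 − w/15)/4.
dL/dw = −1/(60) = -1/60.
At w = 300, L = 4, so ε = (dL/dw)·(w/L) = (-1/60)·(300/4) = -1.25.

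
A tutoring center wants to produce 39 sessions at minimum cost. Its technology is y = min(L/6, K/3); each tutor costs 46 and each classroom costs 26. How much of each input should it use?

L* = 234, K* = 117

With a fixed-proportions technology, the cost-minimizing bundle uses no slack in either input: L/6 = K/3 = y.
So L = 6·39 = 234 and K = 3·39 = 117.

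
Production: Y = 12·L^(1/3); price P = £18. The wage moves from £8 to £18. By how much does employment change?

ΔL = -19

From P·MP_L = w with MP_L = 4·L^(-2/3), the labor demand is L(w) = (72/w)^(3/2).
At w = 8: L = 27. At w = 18: L = 8.
ΔL = 8 − 27 = -19.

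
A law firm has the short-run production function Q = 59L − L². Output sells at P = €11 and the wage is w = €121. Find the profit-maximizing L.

L* = 24

The marginal product of L is MP_L = 59 − 2L.
A price-taking firm hires until the value of the marginal product equals the wage: P·MP_L = w, so 11·(59 − 2L) = 121.
Then 59 − 2L = 11, giving L = 24.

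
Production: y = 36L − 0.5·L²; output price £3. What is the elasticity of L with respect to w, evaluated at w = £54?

ε = -1

From P·MP_L = w with MP_L = 36 − L, labor demand is L(w) = 36 − w/3.
dL/dw = −1/(3) = -1/3.
At w = 54, L = 18, so ε = (dL/dw)·(w/L) = (-1/3)·(54/18) = -1.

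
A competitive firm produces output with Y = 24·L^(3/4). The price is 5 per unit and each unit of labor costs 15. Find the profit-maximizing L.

L* = 1296

MP_L = (3/4)·24·L^(-1/4) = 18·L^(-1/4).
Profit maximization for a price taker requires P·MP_L = w: 5·18·L^(-1/4) = 15.
So L^(-1/4) = 1/6, which gives L = 1296.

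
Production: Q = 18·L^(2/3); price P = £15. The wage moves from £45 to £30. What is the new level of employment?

From P·MP_L = w with MP_L = 12·L^(-1/3), the labor demand is L(w) = (180/w)^(3).
At w = 45: L = 64. At w = 30: L = 216.

L* = 216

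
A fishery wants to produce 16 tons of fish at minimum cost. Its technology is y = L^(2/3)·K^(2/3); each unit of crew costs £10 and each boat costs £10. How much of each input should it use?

L* = 8, K* = 8

Cost minimization requires the marginal rate of technical substitution to equal the input-price ratio: MP_L/MP_K = w/r.
Here MP_L/MP_K = (2/3)·(K/L)/(2/3) = (K/L). Setting this equal to 10/10 = 1 gives K = L.
Substituting into y = 16: L^(2/3)·(L)^(2/3) = 16.
Solving, L = 8 and K = 8.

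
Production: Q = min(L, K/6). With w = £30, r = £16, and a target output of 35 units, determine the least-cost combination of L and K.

With a fixed-proportions technology, the cost-minimizing bundle uses no slack in either input: L = K/6 = Q.
So L = 35 and K = 6·35 = 210.

L* = 35, K* = 210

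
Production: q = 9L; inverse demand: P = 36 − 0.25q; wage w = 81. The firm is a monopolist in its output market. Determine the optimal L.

Marginal revenue from the inverse demand is MR = 36 − 0.5q.
The marginal product is MP_L = 9.
A monopolist hires until marginal revenue product equals the wage: MR·MP_L = w.
(36 − 4.5L)·9 = 81, so L = 6.

L* = 6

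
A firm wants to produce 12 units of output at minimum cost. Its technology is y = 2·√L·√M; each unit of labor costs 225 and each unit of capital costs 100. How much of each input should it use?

L* = 4, M* = 9

Cost minimization requires the marginal rate of technical substitution to equal the input-price ratio: MP_L/MP_M = w/r.
Here MP_L/MP_M = (1/2)·(M/L)/(1/2) = (M/L). Setting this equal to 225/100 = 2.25 gives M = 2.25L.
Substituting into y = 12: 2·L^(1/2)·(2.25L)^(1/2) = 12.
Solving, L = 4 and M = 9.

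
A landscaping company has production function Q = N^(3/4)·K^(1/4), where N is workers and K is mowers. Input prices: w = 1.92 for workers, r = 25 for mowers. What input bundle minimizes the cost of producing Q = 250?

Cost minimization requires the marginal rate of technical substitution to equal the input-price ratio: MP_N/MP_K = w/r.
Here MP_N/MP_K = (3/4)·(K/N)/(1/4) = 3·(K/N). Setting this equal to 1.92/25 = 0.0768 gives K = 0.0256N.
Substituting into Q = 250: N^(3/4)·(0.0256N)^(1/4) = 250.
Solving, N = 625 and K = 16.

N* = 625, K* = 16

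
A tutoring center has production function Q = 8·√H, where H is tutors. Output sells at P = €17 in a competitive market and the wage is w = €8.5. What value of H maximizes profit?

MP_H = (1/2)·8·H^(-1/2) = 4·H^(-1/2).
Profit maximization for a price taker requires P·MP_H = w: 17·4·H^(-1/2) = 8.5.
So H^(-1/2) = 0.125, which gives H = 64.

H* = 64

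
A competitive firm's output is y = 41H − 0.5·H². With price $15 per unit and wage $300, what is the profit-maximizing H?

The marginal product of H is MP_H = 41 − H.
A price-taking firm hires until the value of the marginal product equals the wage: P·MP_H = w, so 15·(41 − H) = 300.
Then 41 − H = 20, giving H = 21.

H* = 21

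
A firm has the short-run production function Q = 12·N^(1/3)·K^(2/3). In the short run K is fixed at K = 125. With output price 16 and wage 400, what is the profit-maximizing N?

N* = 8

With K = 125, MP_N = (1/3)·12·N^(-2/3)·125^(2/3) = 100·N^(-2/3).
Profit maximization for a price taker requires P·MP_N = w: 16·100·N^(-2/3) = 400.
So N^(-2/3) = 0.25, which gives N = 8.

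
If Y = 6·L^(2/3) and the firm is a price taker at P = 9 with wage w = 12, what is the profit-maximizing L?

MP_L = (2/3)·6·L^(-1/3) = 4·L^(-1/3).
Profit maximization for a price taker requires P·MP_L = w: 9·4·L^(-1/3) = 12.
So L^(-1/3) = 1/3, which gives L = 27.

L* = 27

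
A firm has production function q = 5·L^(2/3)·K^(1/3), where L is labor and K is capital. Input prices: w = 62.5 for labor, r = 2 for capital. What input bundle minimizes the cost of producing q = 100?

Cost minimization requires the marginal rate of technical substitution to equal the input-price ratio: MP_L/MP_K = w/r.
Here MP_L/MP_K = (2/3)·(K/L)/(1/3) = 2·(K/L). Setting this equal to 62.5/2 = 31.25 gives K = 15.625L.
Substituting into q = 100: 5·L^(2/3)·(15.625L)^(1/3) = 100.
Solving, L = 8 and K = 125.

L* = 8, K* = 125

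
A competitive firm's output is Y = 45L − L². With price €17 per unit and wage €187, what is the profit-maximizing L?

L* = 17

The marginal product of L is MP_L = 45 − 2L.
A price-taking firm hires until the value of the marginal product equals the wage: P·MP_L = w, so 17·(45 − 2L) = 187.
Then 45 − 2L = 11, giving L = 17.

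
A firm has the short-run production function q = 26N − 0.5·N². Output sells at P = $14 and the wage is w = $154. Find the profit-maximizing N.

The marginal product of N is MP_N = 26 − N.
A price-taking firm hires until the value of the marginal product equals the wage: P·MP_N = w, so 14·(26 − N) = 154.
Then 26 − N = 11, giving N = 15.

N* = 15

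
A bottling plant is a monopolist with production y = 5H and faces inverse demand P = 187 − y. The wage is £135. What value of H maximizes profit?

H* = 16

Marginal revenue from the inverse demand is MR = 187 − 2y.
The marginal product is MP_H = 5.
A monopolist hires until marginal revenue product equals the wage: MR·MP_H = w.
(187 − 10H)·5 = 135, so H = 16.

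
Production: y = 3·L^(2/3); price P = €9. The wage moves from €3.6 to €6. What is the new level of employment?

From P·MP_L = w with MP_L = 2·L^(-1/3), the labor demand is L(w) = (18/w)^(3).
At w = 3.6: L = 125. At w = 6: L = 27.

L* = 27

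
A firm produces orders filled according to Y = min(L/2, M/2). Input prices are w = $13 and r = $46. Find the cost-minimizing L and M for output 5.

L* = 10, M* = 10

With a fixed-proportions technology, the cost-minimizing bundle uses no slack in either input: L/2 = M/2 = Y.
So L = 2·5 = 10 and M = 2·5 = 10.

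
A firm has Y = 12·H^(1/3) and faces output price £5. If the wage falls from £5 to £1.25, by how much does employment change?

From P·MP_H = w with MP_H = 4·H^(-2/3), the labor demand is H(w) = (20/w)^(3/2).
At w = 5: H = 8. At w = 1.25: H = 64.
ΔH = 64 − 8 = 56.

ΔH = 56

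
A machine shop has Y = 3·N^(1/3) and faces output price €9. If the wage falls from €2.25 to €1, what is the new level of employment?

From P·MP_N = w with MP_N = N^(-2/3), the labor demand is N(w) = (9/w)^(3/2).
At w = 2.25: N = 8. At w = 1: N = 27.

N* = 27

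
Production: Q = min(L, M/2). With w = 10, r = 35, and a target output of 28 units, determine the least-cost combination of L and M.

L* = 28, M* = 56

With a fixed-proportions technology, the cost-minimizing bundle uses no slack in either input: L = M/2 = Q.
So L = 28 and M = 2·28 = 56.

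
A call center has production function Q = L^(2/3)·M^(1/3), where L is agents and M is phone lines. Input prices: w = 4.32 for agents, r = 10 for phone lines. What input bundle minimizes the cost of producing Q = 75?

Cost minimization requires the marginal rate of technical substitution to equal the input-price ratio: MP_L/MP_M = w/r.
Here MP_L/MP_M = (2/3)·(M/L)/(1/3) = 2·(M/L). Setting this equal to 4.32/10 = 0.432 gives M = 0.216L.
Substituting into Q = 75: L^(2/3)·(0.216L)^(1/3) = 75.
Solving, L = 125 and M = 27.

L* = 125, M* = 27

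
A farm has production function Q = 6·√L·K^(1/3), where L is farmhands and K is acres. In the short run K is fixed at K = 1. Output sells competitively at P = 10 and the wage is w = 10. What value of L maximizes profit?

With K = 1, MP_L = (1/2)·6·L^(-1/2)·1^(1/3) = 3·L^(-1/2).
Profit maximization for a price taker requires P·MP_L = w: 10·3·L^(-1/2) = 10.
So L^(-1/2) = 1/3, which gives L = 9.

L* = 9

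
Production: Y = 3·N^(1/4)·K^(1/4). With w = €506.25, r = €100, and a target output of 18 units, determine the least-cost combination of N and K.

N* = 16, K* = 81

Cost minimization requires the marginal rate of technical substitution to equal the input-price ratio: MP_N/MP_K = w/r.
Here MP_N/MP_K = (1/4)·(K/N)/(1/4) = (K/N). Setting this equal to 506.25/100 = 5.0625 gives K = 5.0625N.
Substituting into Y = 18: 3·N^(1/4)·(5.0625N)^(1/4) = 18.
Solving, N = 16 and K = 81.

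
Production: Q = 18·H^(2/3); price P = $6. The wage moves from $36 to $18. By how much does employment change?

ΔH = 56

From P·MP_H = w with MP_H = 12·H^(-1/3), the labor demand is H(w) = (72/w)^(3).
At w = 36: H = 8. At w = 18: H = 64.
ΔH = 64 − 8 = 56.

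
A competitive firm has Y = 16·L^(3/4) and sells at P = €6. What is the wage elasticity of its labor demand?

MP_L = (3/4)·16·L^(-1/4), so P·MP_L = w gives 72·L^(-1/4) = w.
Solving, L(w) = (72/w)^(4). This is a constant-elasticity form: L ∝ w^(−4), so ε = −4.

ε = -4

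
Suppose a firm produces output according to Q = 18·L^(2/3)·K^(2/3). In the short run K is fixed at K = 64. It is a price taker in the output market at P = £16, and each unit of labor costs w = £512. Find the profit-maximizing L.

L* = 216

With K = 64, MP_L = (2/3)·18·L^(-1/3)·64^(2/3) = 192·L^(-1/3).
Profit maximization for a price taker requires P·MP_L = w: 16·192·L^(-1/3) = 512.
So L^(-1/3) = 1/6, which gives L = 216.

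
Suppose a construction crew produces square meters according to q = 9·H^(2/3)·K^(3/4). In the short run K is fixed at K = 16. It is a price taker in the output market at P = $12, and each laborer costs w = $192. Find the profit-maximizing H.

With K = 16, MP_H = (2/3)·9·H^(-1/3)·16^(3/4) = 48·H^(-1/3).
Profit maximization for a price taker requires P·MP_H = w: 12·48·H^(-1/3) = 192.
So H^(-1/3) = 1/3, which gives H = 27.

H* = 27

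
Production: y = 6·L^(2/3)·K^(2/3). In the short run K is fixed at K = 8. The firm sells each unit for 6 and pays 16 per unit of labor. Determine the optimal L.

L* = 216

With K = 8, MP_L = (2/3)·6·L^(-1/3)·8^(2/3) = 16·L^(-1/3).
Profit maximization for a price taker requires P·MP_L = w: 6·16·L^(-1/3) = 16.
So L^(-1/3) = 1/6, which gives L = 216.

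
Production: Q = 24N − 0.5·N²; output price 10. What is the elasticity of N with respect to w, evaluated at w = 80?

ε = -0.5

From P·MP_N = w with MP_N = 24 − N, labor demand is N(w) = 24 − w/10.
dN/dw = −1/(10) = -0.1.
At w = 80, N = 16, so ε = (dN/dw)·(w/N) = (-0.1)·(80/16) = -0.5.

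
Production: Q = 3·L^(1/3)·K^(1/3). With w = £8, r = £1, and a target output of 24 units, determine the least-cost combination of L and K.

Cost minimization requires the marginal rate of technical substitution to equal the input-price ratio: MP_L/MP_K = w/r.
Here MP_L/MP_K = (1/3)·(K/L)/(1/3) = (K/L). Setting this equal to 8/1 = 8 gives K = 8L.
Substituting into Q = 24: 3·L^(1/3)·(8L)^(1/3) = 24.
Solving, L = 8 and K = 64.

L* = 8, K* = 64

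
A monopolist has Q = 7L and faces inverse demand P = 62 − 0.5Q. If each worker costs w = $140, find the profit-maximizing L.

L* = 6

Marginal revenue from the inverse demand is MR = 62 − Q.
The marginal product is MP_L = 7.
A monopolist hires until marginal revenue product equals the wage: MR·MP_L = w.
(62 − 7L)·7 = 140, so L = 6.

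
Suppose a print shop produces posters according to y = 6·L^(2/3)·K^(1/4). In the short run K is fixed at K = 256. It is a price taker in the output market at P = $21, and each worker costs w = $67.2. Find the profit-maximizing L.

With K = 256, MP_L = (2/3)·6·L^(-1/3)·256^(1/4) = 16·L^(-1/3).
Profit maximization for a price taker requires P·MP_L = w: 21·16·L^(-1/3) = 67.2.
So L^(-1/3) = 0.2, which gives L = 125.

L* = 125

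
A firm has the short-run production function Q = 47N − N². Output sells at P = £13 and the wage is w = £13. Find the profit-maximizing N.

N* = 23

The marginal product of N is MP_N = 47 − 2N.
A price-taking firm hires until the value of the marginal product equals the wage: P·MP_N = w, so 13·(47 − 2N) = 13.
Then 47 − 2N = 1, giving N = 23.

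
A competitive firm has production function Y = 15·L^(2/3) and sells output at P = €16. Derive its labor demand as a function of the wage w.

L(w) = 4096000/w³

MP_L = (2/3)·15·L^(-1/3) = 10·L^(-1/3).
Setting P·MP_L = w: 160·L^(-1/3) = w.
Solving for L: L^(-1/3) = w/160, so L = (160/w)^(3).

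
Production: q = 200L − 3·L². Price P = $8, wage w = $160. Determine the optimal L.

L* = 30

The marginal product of L is MP_L = 200 − 6L.
A price-taking firm hires until the value of the marginal product equals the wage: P·MP_L = w, so 8·(200 − 6L) = 160.
Then 200 − 6L = 20, giving L = 30.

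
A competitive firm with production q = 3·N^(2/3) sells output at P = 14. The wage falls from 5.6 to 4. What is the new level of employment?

N* = 343

From P·MP_N = w with MP_N = 2·N^(-1/3), the labor demand is N(w) = (28/w)^(3).
At w = 5.6: N = 125. At w = 4: N = 343.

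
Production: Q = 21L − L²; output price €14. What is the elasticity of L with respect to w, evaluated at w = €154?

ε = -1.1

From P·MP_L = w with MP_L = 21 − 2L, labor demand is L(w) = (21 − w/14)/2.
dL/dw = −1/(28) = -1/28.
At w = 154, L = 5, so ε = (dL/dw)·(w/L) = (-1/28)·(154/5) = -1.1.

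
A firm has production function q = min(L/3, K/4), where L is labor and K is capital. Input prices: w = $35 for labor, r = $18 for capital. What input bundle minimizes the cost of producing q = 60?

L* = 180, K* = 240

With a fixed-proportions technology, the cost-minimizing bundle uses no slack in either input: L/3 = K/4 = q.
So L = 3·60 = 180 and K = 4·60 = 240.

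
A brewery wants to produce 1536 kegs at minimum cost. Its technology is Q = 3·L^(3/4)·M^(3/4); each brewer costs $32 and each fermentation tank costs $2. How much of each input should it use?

Cost minimization requires the marginal rate of technical substitution to equal the input-price ratio: MP_L/MP_M = w/r.
Here MP_L/MP_M = (3/4)·(M/L)/(3/4) = (M/L). Setting this equal to 32/2 = 16 gives M = 16L.
Substituting into Q = 1536: 3·L^(3/4)·(16L)^(3/4) = 1536.
Solving, L = 16 and M = 256.

L* = 16, M* = 256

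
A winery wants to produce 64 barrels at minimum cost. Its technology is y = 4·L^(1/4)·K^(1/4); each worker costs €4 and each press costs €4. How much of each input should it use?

Cost minimization requires the marginal rate of technical substitution to equal the input-price ratio: MP_L/MP_K = w/r.
Here MP_L/MP_K = (1/4)·(K/L)/(1/4) = (K/L). Setting this equal to 4/4 = 1 gives K = L.
Substituting into y = 64: 4·L^(1/4)·(L)^(1/4) = 64.
Solving, L = 256 and K = 256.

L* = 256, K* = 256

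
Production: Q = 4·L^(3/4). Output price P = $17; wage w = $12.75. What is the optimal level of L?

L* = 256

MP_L = (3/4)·4·L^(-1/4) = 3·L^(-1/4).
Profit maximization for a price taker requires P·MP_L = w: 17·3·L^(-1/4) = 12.75.
So L^(-1/4) = 0.25, which gives L = 256.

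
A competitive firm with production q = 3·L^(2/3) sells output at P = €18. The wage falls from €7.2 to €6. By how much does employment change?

From P·MP_L = w with MP_L = 2·L^(-1/3), the labor demand is L(w) = (36/w)^(3).
At w = 7.2: L = 125. At w = 6: L = 216.
ΔL = 216 − 125 = 91.

ΔL = 91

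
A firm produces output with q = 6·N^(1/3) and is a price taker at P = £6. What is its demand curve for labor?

N(w) = (12/w)^(3/2)

MP_N = (1/3)·6·N^(-2/3) = 2·N^(-2/3).
Setting P·MP_N = w: 12·N^(-2/3) = w.
Solving for N: N^(-2/3) = w/12, so N = (12/w)^(3/2).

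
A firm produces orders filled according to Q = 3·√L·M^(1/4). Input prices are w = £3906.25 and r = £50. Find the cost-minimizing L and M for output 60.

Cost minimization requires the marginal rate of technical substitution to equal the input-price ratio: MP_L/MP_M = w/r.
Here MP_L/MP_M = (1/2)·(M/L)/(1/4) = 2·(M/L). Setting this equal to 3906.25/50 = 78.125 gives M = 39.0625L.
Substituting into Q = 60: 3·L^(1/2)·(39.0625L)^(1/4) = 60.
Solving, L = 16 and M = 625.

L* = 16, M* = 625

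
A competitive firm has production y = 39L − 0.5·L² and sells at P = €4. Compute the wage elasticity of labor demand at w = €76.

From P·MP_L = w with MP_L = 39 − L, labor demand is L(w) = 39 − w/4.
dL/dw = −1/(4) = -0.25.
At w = 76, L = 20, so ε = (dL/dw)·(w/L) = (-0.25)·(76/20) = -0.95.

ε = -0.95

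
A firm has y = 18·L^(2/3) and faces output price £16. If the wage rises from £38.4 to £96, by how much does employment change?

From P·MP_L = w with MP_L = 12·L^(-1/3), the labor demand is L(w) = (192/w)^(3).
At w = 38.4: L = 125. At w = 96: L = 8.
ΔL = 8 − 125 = -117.

ΔL = -117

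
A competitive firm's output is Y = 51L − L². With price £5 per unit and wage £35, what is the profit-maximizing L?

The marginal product of L is MP_L = 51 − 2L.
A price-taking firm hires until the value of the marginal product equals the wage: P·MP_L = w, so 5·(51 − 2L) = 35.
Then 51 − 2L = 7, giving L = 22.

L* = 22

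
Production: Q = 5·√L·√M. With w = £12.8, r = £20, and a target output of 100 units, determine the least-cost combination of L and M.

Cost minimization requires the marginal rate of technical substitution to equal the input-price ratio: MP_L/MP_M = w/r.
Here MP_L/MP_M = (1/2)·(M/L)/(1/2) = (M/L). Setting this equal to 12.8/20 = 0.64 gives M = 0.64L.
Substituting into Q = 100: 5·L^(1/2)·(0.64L)^(1/2) = 100.
Solving, L = 25 and M = 16.

L* = 25, M* = 16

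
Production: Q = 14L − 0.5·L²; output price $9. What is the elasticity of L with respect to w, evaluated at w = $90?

From P·MP_L = w with MP_L = 14 − L, labor demand is L(w) = 14 − w/9.
dL/dw = −1/(9) = -1/9.
At w = 90, L = 4, so ε = (dL/dw)·(w/L) = (-1/9)·(90/4) = -2.5.

ε = -2.5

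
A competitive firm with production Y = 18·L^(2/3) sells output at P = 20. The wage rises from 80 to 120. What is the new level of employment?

From P·MP_L = w with MP_L = 12·L^(-1/3), the labor demand is L(w) = (240/w)^(3).
At w = 80: L = 27. At w = 120: L = 8.

L* = 8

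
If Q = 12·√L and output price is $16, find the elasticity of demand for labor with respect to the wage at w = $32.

ε = -2

MP_L = (1/2)·12·L^(-1/2), so P·MP_L = w gives 96·L^(-1/2) = w.
Solving, L(w) = (96/w)^(2). This is a constant-elasticity form: L ∝ w^(−2), so ε = −2.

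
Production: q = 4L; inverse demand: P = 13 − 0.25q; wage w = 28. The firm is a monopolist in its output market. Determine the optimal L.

L* = 3

Marginal revenue from the inverse demand is MR = 13 − 0.5q.
The marginal product is MP_L = 4.
A monopolist hires until marginal revenue product equals the wage: MR·MP_L = w.
(13 − 2L)·4 = 28, so L = 3.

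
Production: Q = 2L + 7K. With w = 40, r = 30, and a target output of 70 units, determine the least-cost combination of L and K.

L* = 0, K* = 10

The inputs are perfect substitutes, so the firm uses whichever has the lower cost per unit of output.
Cost per unit of output via L is w/2 = 20; via K it is r/7 = 30/7. K is cheaper.
Producing Q = 70 with K alone: L = 0, K = 10.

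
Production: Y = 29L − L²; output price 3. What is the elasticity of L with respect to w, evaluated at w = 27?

From P·MP_L = w with MP_L = 29 − 2L, labor demand is L(w) = (29 − w/3)/2.
dL/dw = −1/(6) = -1/6.
At w = 27, L = 10, so ε = (dL/dw)·(w/L) = (-1/6)·(27/10) = -0.45.

ε = -0.45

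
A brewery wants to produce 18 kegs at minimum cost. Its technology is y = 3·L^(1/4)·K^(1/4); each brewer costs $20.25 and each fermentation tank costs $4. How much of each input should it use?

Cost minimization requires the marginal rate of technical substitution to equal the input-price ratio: MP_L/MP_K = w/r.
Here MP_L/MP_K = (1/4)·(K/L)/(1/4) = (K/L). Setting this equal to 20.25/4 = 5.0625 gives K = 5.0625L.
Substituting into y = 18: 3·L^(1/4)·(5.0625L)^(1/4) = 18.
Solving, L = 16 and K = 81.

L* = 16, K* = 81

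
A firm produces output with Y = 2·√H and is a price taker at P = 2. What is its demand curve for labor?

MP_H = (1/2)·2·H^(-1/2) = H^(-1/2).
Setting P·MP_H = w: 2·H^(-1/2) = w.
Solving for H: H^(-1/2) = w/2, so H = (2/w)^(2).

H(w) = 4/w²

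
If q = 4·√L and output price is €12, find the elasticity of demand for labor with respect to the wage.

MP_L = (1/2)·4·L^(-1/2), so P·MP_L = w gives 24·L^(-1/2) = w.
Solving, L(w) = (24/w)^(2). This is a constant-elasticity form: L ∝ w^(−2), so ε = −2.

ε = -2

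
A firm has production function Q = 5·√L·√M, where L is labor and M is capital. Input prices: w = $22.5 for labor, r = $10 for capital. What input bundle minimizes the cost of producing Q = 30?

L* = 4, M* = 9

Cost minimization requires the marginal rate of technical substitution to equal the input-price ratio: MP_L/MP_M = w/r.
Here MP_L/MP_M = (1/2)·(M/L)/(1/2) = (M/L). Setting this equal to 22.5/10 = 2.25 gives M = 2.25L.
Substituting into Q = 30: 5·L^(1/2)·(2.25L)^(1/2) = 30.
Solving, L = 4 and M = 9.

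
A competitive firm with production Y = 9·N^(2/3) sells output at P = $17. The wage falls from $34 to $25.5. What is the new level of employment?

From P·MP_N = w with MP_N = 6·N^(-1/3), the labor demand is N(w) = (102/w)^(3).
At w = 34: N = 27. At w = 25.5: N = 64.

N* = 64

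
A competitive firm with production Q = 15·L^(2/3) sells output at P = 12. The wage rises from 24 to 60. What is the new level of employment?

From P·MP_L = w with MP_L = 10·L^(-1/3), the labor demand is L(w) = (120/w)^(3).
At w = 24: L = 125. At w = 60: L = 8.

L* = 8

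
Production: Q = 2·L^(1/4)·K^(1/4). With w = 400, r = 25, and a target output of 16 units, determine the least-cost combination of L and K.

Cost minimization requires the marginal rate of technical substitution to equal the input-price ratio: MP_L/MP_K = w/r.
Here MP_L/MP_K = (1/4)·(K/L)/(1/4) = (K/L). Setting this equal to 400/25 = 16 gives K = 16L.
Substituting into Q = 16: 2·L^(1/4)·(16L)^(1/4) = 16.
Solving, L = 16 and K = 256.

L* = 16, K* = 256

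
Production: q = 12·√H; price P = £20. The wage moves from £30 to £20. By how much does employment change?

ΔH = 20

From P·MP_H = w with MP_H = 6·H^(-1/2), the labor demand is H(w) = (120/w)^(2).
At w = 30: H = 16. At w = 20: H = 36.
ΔH = 36 − 16 = 20.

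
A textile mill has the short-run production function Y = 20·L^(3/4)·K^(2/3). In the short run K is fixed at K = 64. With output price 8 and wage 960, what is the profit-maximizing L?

With K = 64, MP_L = (3/4)·20·L^(-1/4)·64^(2/3) = 240·L^(-1/4).
Profit maximization for a price taker requires P·MP_L = w: 8·240·L^(-1/4) = 960.
So L^(-1/4) = 0.5, which gives L = 16.

L* = 16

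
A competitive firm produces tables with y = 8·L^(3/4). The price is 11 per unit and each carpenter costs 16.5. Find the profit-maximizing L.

MP_L = (3/4)·8·L^(-1/4) = 6·L^(-1/4).
Profit maximization for a price taker requires P·MP_L = w: 11·6·L^(-1/4) = 16.5.
So L^(-1/4) = 0.25, which gives L = 256.

L* = 256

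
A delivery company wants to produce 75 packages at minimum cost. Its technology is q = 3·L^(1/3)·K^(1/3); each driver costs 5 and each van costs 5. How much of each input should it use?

Cost minimization requires the marginal rate of technical substitution to equal the input-price ratio: MP_L/MP_K = w/r.
Here MP_L/MP_K = (1/3)·(K/L)/(1/3) = (K/L). Setting this equal to 5/5 = 1 gives K = L.
Substituting into q = 75: 3·L^(1/3)·(L)^(1/3) = 75.
Solving, L = 125 and K = 125.

L* = 125, K* = 125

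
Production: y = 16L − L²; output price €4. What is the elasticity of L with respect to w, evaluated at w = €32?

From P·MP_L = w with MP_L = 16 − 2L, labor demand is L(w) = (16 − w/4)/2.
dL/dw = −1/(8) = -0.125.
At w = 32, L = 4, so ε = (dL/dw)·(w/L) = (-0.125)·(32/4) = -1.

ε = -1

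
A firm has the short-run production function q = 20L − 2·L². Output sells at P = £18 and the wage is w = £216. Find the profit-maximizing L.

The marginal product of L is MP_L = 20 − 4L.
A price-taking firm hires until the value of the marginal product equals the wage: P·MP_L = w, so 18·(20 − 4L) = 216.
Then 20 − 4L = 12, giving L = 2.

L* = 2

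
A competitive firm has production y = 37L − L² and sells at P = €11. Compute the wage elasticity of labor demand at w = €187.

From P·MP_L = w with MP_L = 37 − 2L, labor demand is L(w) = (37 − w/11)/2.
dL/dw = −1/(22) = -1/22.
At w = 187, L = 10, so ε = (dL/dw)·(w/L) = (-1/22)·(187/10) = -0.85.

ε = -0.85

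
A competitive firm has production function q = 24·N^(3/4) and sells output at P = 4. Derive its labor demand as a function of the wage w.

MP_N = (3/4)·24·N^(-1/4) = 18·N^(-1/4).
Setting P·MP_N = w: 72·N^(-1/4) = w.
Solving for N: N^(-1/4) = w/72, so N = (72/w)^(4).

N(w) = (72/w)^(4)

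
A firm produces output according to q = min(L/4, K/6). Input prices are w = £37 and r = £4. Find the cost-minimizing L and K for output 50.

L* = 200, K* = 300

With a fixed-proportions technology, the cost-minimizing bundle uses no slack in either input: L/4 = K/6 = q.
So L = 4·50 = 200 and K = 6·50 = 300.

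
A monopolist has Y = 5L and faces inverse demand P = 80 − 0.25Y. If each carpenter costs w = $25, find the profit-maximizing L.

L* = 30

Marginal revenue from the inverse demand is MR = 80 − 0.5Y.
The marginal product is MP_L = 5.
A monopolist hires until marginal revenue product equals the wage: MR·MP_L = w.
(80 − 2.5L)·5 = 25, so L = 30.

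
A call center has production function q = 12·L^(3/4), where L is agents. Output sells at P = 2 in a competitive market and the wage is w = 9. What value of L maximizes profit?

L* = 16

MP_L = (3/4)·12·L^(-1/4) = 9·L^(-1/4).
Profit maximization for a price taker requires P·MP_L = w: 2·9·L^(-1/4) = 9.
So L^(-1/4) = 0.5, which gives L = 16.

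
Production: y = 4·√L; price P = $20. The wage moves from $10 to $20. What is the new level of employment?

From P·MP_L = w with MP_L = 2·L^(-1/2), the labor demand is L(w) = (40/w)^(2).
At w = 10: L = 16. At w = 20: L = 4.

L* = 4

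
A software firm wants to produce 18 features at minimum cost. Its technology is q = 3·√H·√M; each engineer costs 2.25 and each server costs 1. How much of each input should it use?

H* = 4, M* = 9

Cost minimization requires the marginal rate of technical substitution to equal the input-price ratio: MP_H/MP_M = w/r.
Here MP_H/MP_M = (1/2)·(M/H)/(1/2) = (M/H). Setting this equal to 2.25/1 = 2.25 gives M = 2.25H.
Substituting into q = 18: 3·H^(1/2)·(2.25H)^(1/2) = 18.
Solving, H = 4 and M = 9.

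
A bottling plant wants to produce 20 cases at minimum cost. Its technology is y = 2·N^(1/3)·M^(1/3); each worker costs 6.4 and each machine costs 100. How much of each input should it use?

Cost minimization requires the marginal rate of technical substitution to equal the input-price ratio: MP_N/MP_M = w/r.
Here MP_N/MP_M = (1/3)·(M/N)/(1/3) = (M/N). Setting this equal to 6.4/100 = 0.064 gives M = 0.064N.
Substituting into y = 20: 2·N^(1/3)·(0.064N)^(1/3) = 20.
Solving, N = 125 and M = 8.

N* = 125, M* = 8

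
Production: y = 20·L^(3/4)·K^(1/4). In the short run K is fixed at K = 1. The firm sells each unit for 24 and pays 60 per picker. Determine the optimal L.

L* = 1296

With K = 1, MP_L = (3/4)·20·L^(-1/4)·1^(1/4) = 15·L^(-1/4).
Profit maximization for a price taker requires P·MP_L = w: 24·15·L^(-1/4) = 60.
So L^(-1/4) = 1/6, which gives L = 1296.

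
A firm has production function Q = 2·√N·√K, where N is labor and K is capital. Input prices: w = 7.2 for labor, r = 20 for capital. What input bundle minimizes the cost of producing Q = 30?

Cost minimization requires the marginal rate of technical substitution to equal the input-price ratio: MP_N/MP_K = w/r.
Here MP_N/MP_K = (1/2)·(K/N)/(1/2) = (K/N). Setting this equal to 7.2/20 = 0.36 gives K = 0.36N.
Substituting into Q = 30: 2·N^(1/2)·(0.36N)^(1/2) = 30.
Solving, N = 25 and K = 9.

N* = 25, K* = 9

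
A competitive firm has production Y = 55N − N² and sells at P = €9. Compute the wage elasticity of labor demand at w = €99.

From P·MP_N = w with MP_N = 55 − 2N, labor demand is N(w) = (55 − w/9)/2.
dN/dw = −1/(18) = -1/18.
At w = 99, N = 22, so ε = (dN/dw)·(w/N) = (-1/18)·(99/22) = -0.25.

ε = -0.25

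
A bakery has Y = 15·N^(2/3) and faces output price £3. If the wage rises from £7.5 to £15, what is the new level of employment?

From P·MP_N = w with MP_N = 10·N^(-1/3), the labor demand is N(w) = (30/w)^(3).
At w = 7.5: N = 64. At w = 15: N = 8.

N* = 8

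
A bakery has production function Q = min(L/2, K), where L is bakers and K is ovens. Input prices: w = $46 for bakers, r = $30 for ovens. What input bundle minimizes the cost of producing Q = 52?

With a fixed-proportions technology, the cost-minimizing bundle uses no slack in either input: L/2 = K = Q.
So L = 2·52 = 104 and K = 52.

L* = 104, K* = 52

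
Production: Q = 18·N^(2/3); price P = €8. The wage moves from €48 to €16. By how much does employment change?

From P·MP_N = w with MP_N = 12·N^(-1/3), the labor demand is N(w) = (96/w)^(3).
At w = 48: N = 8. At w = 16: N = 216.
ΔN = 216 − 8 = 208.

ΔN = 208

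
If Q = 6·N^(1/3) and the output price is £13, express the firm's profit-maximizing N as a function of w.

MP_N = (1/3)·6·N^(-2/3) = 2·N^(-2/3).
Setting P·MP_N = w: 26·N^(-2/3) = w.
Solving for N: N^(-2/3) = w/26, so N = (26/w)^(3/2).

N(w) = (26/w)^(3/2)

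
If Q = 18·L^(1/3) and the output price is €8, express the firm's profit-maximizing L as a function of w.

L(w) = (48/w)^(3/2)

MP_L = (1/3)·18·L^(-2/3) = 6·L^(-2/3).
Setting P·MP_L = w: 48·L^(-2/3) = w.
Solving for L: L^(-2/3) = w/48, so L = (48/w)^(3/2).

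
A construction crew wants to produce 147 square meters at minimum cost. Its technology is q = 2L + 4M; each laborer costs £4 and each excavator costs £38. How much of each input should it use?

L* = 73.5, M* = 0

The inputs are perfect substitutes, so the firm uses whichever has the lower cost per unit of output.
Cost per unit of output via L is w/2 = 2; via M it is r/4 = 9.5. L is cheaper.
Producing q = 147 with L alone: L = 73.5, M = 0.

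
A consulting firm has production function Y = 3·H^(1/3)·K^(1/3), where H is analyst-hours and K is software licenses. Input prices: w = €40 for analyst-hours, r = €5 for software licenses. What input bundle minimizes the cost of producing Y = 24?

H* = 8, K* = 64

Cost minimization requires the marginal rate of technical substitution to equal the input-price ratio: MP_H/MP_K = w/r.
Here MP_H/MP_K = (1/3)·(K/H)/(1/3) = (K/H). Setting this equal to 40/5 = 8 gives K = 8H.
Substituting into Y = 24: 3·H^(1/3)·(8H)^(1/3) = 24.
Solving, H = 8 and K = 64.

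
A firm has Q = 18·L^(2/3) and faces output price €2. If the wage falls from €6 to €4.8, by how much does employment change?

From P·MP_L = w with MP_L = 12·L^(-1/3), the labor demand is L(w) = (24/w)^(3).
At w = 6: L = 64. At w = 4.8: L = 125.
ΔL = 125 − 64 = 61.

ΔL = 61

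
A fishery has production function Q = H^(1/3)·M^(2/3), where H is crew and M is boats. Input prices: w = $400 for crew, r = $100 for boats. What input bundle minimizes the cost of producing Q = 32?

H* = 8, M* = 64

Cost minimization requires the marginal rate of technical substitution to equal the input-price ratio: MP_H/MP_M = w/r.
Here MP_H/MP_M = (1/3)·(M/H)/(2/3) = 0.5·(M/H). Setting this equal to 400/100 = 4 gives M = 8H.
Substituting into Q = 32: H^(1/3)·(8H)^(2/3) = 32.
Solving, H = 8 and M = 64.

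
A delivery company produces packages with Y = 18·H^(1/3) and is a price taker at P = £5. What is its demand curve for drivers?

MP_H = (1/3)·18·H^(-2/3) = 6·H^(-2/3).
Setting P·MP_H = w: 30·H^(-2/3) = w.
Solving for H: H^(-2/3) = w/30, so H = (30/w)^(3/2).

H(w) = (30/w)^(3/2)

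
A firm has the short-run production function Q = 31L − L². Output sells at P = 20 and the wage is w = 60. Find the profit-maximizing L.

L* = 14

The marginal product of L is MP_L = 31 − 2L.
A price-taking firm hires until the value of the marginal product equals the wage: P·MP_L = w, so 20·(31 − 2L) = 60.
Then 31 − 2L = 3, giving L = 14.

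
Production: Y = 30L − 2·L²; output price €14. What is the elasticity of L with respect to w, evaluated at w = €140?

From P·MP_L = w with MP_L = 30 − 4L, labor demand is L(w) = (30 − w/14)/4.
dL/dw = −1/(56) = -1/56.
At w = 140, L = 5, so ε = (dL/dw)·(w/L) = (-1/56)·(140/5) = -0.5.

ε = -0.5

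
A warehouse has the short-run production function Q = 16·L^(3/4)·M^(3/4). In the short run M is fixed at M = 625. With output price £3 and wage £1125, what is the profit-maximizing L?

L* = 256

With M = 625, MP_L = (3/4)·16·L^(-1/4)·625^(3/4) = 1500·L^(-1/4).
Profit maximization for a price taker requires P·MP_L = w: 3·1500·L^(-1/4) = 1125.
So L^(-1/4) = 0.25, which gives L = 256.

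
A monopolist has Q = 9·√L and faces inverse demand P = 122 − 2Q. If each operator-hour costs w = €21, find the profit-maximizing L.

L* = 9

Marginal revenue from the inverse demand is MR = 122 − 4Q.
The marginal product is MP_L = 4.5·L^(-1/2).
A monopolist hires until marginal revenue product equals the wage: MR·MP_L = w.
At L, Q = 9·√L. Substituting and solving: (122 − 36·√L)·4.5·L^(-1/2) = 21 gives L = 9.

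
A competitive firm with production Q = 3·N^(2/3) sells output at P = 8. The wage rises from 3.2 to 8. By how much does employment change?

From P·MP_N = w with MP_N = 2·N^(-1/3), the labor demand is N(w) = (16/w)^(3).
At w = 3.2: N = 125. At w = 8: N = 8.
ΔN = 8 − 125 = -117.

ΔN = -117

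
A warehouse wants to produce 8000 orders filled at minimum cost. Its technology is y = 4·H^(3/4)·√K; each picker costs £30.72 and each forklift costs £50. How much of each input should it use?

Cost minimization requires the marginal rate of technical substitution to equal the input-price ratio: MP_H/MP_K = w/r.
Here MP_H/MP_K = (3/4)·(K/H)/(1/2) = 1.5·(K/H). Setting this equal to 30.72/50 = 0.6144 gives K = 0.4096H.
Substituting into y = 8000: 4·H^(3/4)·(0.4096H)^(1/2) = 8000.
Solving, H = 625 and K = 256.

H* = 625, K* = 256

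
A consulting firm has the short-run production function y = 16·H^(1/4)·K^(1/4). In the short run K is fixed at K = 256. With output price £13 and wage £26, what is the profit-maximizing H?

H* = 16

With K = 256, MP_H = (1/4)·16·H^(-3/4)·256^(1/4) = 16·H^(-3/4).
Profit maximization for a price taker requires P·MP_H = w: 13·16·H^(-3/4) = 26.
So H^(-3/4) = 0.125, which gives H = 16.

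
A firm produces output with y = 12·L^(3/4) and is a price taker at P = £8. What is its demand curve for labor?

L(w) = (72/w)^(4)

MP_L = (3/4)·12·L^(-1/4) = 9·L^(-1/4).
Setting P·MP_L = w: 72·L^(-1/4) = w.
Solving for L: L^(-1/4) = w/72, so L = (72/w)^(4).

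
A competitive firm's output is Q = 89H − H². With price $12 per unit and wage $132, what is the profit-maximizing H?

H* = 39

The marginal product of H is MP_H = 89 − 2H.
A price-taking firm hires until the value of the marginal product equals the wage: P·MP_H = w, so 12·(89 − 2H) = 132.
Then 89 − 2H = 11, giving H = 39.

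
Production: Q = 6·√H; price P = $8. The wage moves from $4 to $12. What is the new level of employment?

H* = 4

From P·MP_H = w with MP_H = 3·H^(-1/2), the labor demand is H(w) = (24/w)^(2).
At w = 4: H = 36. At w = 12: H = 4.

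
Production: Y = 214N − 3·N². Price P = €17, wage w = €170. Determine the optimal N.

N* = 34

The marginal product of N is MP_N = 214 − 6N.
A price-taking firm hires until the value of the marginal product equals the wage: P·MP_N = w, so 17·(214 − 6N) = 170.
Then 214 − 6N = 10, giving N = 34.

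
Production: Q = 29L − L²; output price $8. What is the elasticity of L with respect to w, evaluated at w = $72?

From P·MP_L = w with MP_L = 29 − 2L, labor demand is L(w) = (29 − w/8)/2.
dL/dw = −1/(16) = -0.0625.
At w = 72, L = 10, so ε = (dL/dw)·(w/L) = (-0.0625)·(72/10) = -0.45.

ε = -0.45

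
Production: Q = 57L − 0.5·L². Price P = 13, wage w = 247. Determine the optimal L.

L* = 38

The marginal product of L is MP_L = 57 − L.
A price-taking firm hires until the value of the marginal product equals the wage: P·MP_L = w, so 13·(57 − L) = 247.
Then 57 − L = 19, giving L = 38.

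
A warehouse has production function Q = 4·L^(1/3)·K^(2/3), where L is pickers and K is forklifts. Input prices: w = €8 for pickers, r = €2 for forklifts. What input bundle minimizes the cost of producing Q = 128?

L* = 8, K* = 64

Cost minimization requires the marginal rate of technical substitution to equal the input-price ratio: MP_L/MP_K = w/r.
Here MP_L/MP_K = (1/3)·(K/L)/(2/3) = 0.5·(K/L). Setting this equal to 8/2 = 4 gives K = 8L.
Substituting into Q = 128: 4·L^(1/3)·(8L)^(2/3) = 128.
Solving, L = 8 and K = 64.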